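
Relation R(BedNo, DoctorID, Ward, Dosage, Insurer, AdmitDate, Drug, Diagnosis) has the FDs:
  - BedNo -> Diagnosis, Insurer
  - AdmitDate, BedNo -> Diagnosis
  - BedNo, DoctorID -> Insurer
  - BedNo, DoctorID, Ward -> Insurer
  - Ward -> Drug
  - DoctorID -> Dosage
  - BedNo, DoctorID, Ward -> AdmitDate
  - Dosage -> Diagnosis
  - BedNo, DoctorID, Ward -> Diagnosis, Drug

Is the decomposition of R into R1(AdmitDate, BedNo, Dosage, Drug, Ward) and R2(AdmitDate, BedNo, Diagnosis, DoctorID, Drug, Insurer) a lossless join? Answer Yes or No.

Common attributes: {AdmitDate, BedNo, Drug}; their closure is {AdmitDate, BedNo, Diagnosis, Drug, Insurer}.
The closure covers neither R1 nor R2 entirely; the join is not lossless.

No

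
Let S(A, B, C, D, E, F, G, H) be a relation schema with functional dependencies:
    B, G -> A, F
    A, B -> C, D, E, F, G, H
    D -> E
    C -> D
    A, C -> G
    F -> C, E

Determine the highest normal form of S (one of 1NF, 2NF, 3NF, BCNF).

2NF

Candidate keys: {A, B}, {B, G}. Prime attributes: {A, B, G}.
D -> E: {D}⁺ = {D, E}, which is not all of the attributes, so the left side is not a superkey — BCNF is violated.
D -> E has non-prime {E} on the right and a non-superkey on the left, so 3NF fails.
No non-prime attribute depends on a proper subset of any candidate key, so 2NF holds.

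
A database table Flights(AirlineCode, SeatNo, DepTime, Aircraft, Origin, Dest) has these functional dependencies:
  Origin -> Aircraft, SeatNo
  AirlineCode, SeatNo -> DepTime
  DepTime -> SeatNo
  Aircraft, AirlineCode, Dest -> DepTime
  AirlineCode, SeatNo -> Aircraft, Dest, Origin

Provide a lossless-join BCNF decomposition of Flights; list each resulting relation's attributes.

Candidate keys of the original relation: {Aircraft, AirlineCode, Dest}, {AirlineCode, DepTime}, {AirlineCode, Origin}, {AirlineCode, SeatNo}.
In {Aircraft, AirlineCode, DepTime, Dest, Origin, SeatNo}, {Origin} is not a superkey ({Origin}⁺ restricted to this set is {Aircraft, Origin, SeatNo}), so split on Origin -> Aircraft, SeatNo into {Aircraft, Origin, SeatNo} and {AirlineCode, DepTime, Dest, Origin}.
{Aircraft, Origin, SeatNo}: every determinant is a superkey — BCNF.
{AirlineCode, DepTime, Dest, Origin}: every determinant is a superkey — BCNF.

{Aircraft, Origin, SeatNo}; {AirlineCode, DepTime, Dest, Origin}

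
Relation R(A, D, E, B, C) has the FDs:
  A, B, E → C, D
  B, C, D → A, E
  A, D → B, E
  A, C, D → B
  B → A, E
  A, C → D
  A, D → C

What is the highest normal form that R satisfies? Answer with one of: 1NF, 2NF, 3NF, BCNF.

Candidate keys: {A, C}, {A, D}, {B}. Prime attributes: {A, B, C, D}.
Every FD has a superkey on the left, so the relation is in BCNF.

BCNF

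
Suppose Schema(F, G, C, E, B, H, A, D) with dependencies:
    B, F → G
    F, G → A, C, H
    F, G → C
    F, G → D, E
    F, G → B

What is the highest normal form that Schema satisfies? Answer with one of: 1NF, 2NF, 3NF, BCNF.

BCNF

Candidate keys: {B, F}, {F, G}. Prime attributes: {B, F, G}.
The left-hand side of every FD is a superkey, so BCNF is satisfied.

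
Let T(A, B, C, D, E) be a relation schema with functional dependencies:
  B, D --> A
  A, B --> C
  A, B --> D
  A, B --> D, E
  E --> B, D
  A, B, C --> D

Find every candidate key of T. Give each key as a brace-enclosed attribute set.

{E}⁺ = {A, B, C, D, E} — all of the relation — so {E} is a candidate key.
{A, B}⁺ = {A, B, C, D, E} — all of the relation — so {A, B} is a candidate key.
{B, D}⁺ = {A, B, C, D, E} — all of the relation — so {B, D} is a candidate key.
Any other superkey properly contains one of these, so there are no further candidate keys.

{A, B}, {B, D}, {E}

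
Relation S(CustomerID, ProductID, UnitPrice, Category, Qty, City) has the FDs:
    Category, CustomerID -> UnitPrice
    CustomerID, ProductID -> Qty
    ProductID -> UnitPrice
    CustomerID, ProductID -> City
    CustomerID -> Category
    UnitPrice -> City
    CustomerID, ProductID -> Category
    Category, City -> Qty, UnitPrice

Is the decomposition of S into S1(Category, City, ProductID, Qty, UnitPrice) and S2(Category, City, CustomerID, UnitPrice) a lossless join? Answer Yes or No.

Common attributes: {Category, City, UnitPrice}; their closure is {Category, City, Qty, UnitPrice}.
Neither S1 nor S2 is contained in that closure, so the decomposition is lossy.

No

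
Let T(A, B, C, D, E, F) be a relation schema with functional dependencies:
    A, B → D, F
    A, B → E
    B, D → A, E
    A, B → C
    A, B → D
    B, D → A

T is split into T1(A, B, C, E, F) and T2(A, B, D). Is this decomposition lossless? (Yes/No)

Yes

Common attributes: {A, B}; their closure is {A, B, C, D, E, F}.
This includes all of T1, so the common attributes are a superkey of T1 — the join is lossless.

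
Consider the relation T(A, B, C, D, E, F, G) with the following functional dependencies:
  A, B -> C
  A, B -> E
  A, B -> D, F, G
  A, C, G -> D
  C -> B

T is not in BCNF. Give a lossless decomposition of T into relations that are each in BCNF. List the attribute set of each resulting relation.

{A, C, D, E, F, G}; {B, C}

Candidate keys of the original relation: {A, B}, {A, C}.
Within {A, B, C, D, E, F, G}: {C}⁺ ∩ {A, B, C, D, E, F, G} = {B, C}, not the whole set, so C -> B violates BCNF; decompose into {B, C} and {A, C, D, E, F, G}.
{B, C} is in BCNF.
{A, C, D, E, F, G} is in BCNF.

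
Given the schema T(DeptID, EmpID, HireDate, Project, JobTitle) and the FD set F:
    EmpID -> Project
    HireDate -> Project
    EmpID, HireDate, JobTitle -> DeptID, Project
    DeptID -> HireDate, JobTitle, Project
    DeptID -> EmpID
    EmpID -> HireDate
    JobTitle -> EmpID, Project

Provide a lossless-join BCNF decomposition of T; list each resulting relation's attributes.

{DeptID, EmpID, JobTitle}; {EmpID, HireDate}; {HireDate, Project}

Candidate keys of the original relation: {DeptID}, {JobTitle}.
In {DeptID, EmpID, HireDate, JobTitle, Project}, {EmpID} is not a superkey ({EmpID}⁺ restricted to this set is {EmpID, HireDate, Project}), so split on EmpID -> HireDate, Project into {EmpID, HireDate, Project} and {DeptID, EmpID, JobTitle}.
In {EmpID, HireDate, Project}, {HireDate} is not a superkey ({HireDate}⁺ restricted to this set is {HireDate, Project}), so split on HireDate -> Project into {HireDate, Project} and {EmpID, HireDate}.
{HireDate, Project} is in BCNF.
{EmpID, HireDate} is in BCNF.
{DeptID, EmpID, JobTitle} is in BCNF.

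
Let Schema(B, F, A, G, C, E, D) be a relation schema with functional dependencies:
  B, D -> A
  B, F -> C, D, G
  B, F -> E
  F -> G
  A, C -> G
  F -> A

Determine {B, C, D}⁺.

{A, B, C, D, G}

Start with {B, C, D}.
B, D -> A applies; add {A} → now {A, B, C, D}.
A, C -> G applies; add {G} → now {A, B, C, D, G}.
No further FD applies.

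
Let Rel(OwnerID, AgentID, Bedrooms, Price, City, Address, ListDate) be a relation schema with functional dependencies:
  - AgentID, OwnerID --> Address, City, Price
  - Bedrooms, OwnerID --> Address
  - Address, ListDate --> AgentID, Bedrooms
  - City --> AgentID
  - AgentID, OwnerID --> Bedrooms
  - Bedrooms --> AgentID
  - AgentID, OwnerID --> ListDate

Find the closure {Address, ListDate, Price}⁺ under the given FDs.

Start with {Address, ListDate, Price}.
Address, ListDate --> AgentID, Bedrooms applies; add {AgentID, Bedrooms} → now {Address, AgentID, Bedrooms, ListDate, Price}.
No further FD applies.

{Address, AgentID, Bedrooms, ListDate, Price}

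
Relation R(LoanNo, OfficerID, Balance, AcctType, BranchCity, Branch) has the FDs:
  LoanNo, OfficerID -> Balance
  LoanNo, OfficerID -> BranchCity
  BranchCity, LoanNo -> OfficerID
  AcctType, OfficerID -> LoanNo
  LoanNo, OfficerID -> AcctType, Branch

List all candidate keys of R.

Closure of {AcctType, OfficerID} is {AcctType, Balance, Branch, BranchCity, LoanNo, OfficerID}, the whole schema; {AcctType, OfficerID} is a candidate key.
Closure of {BranchCity, LoanNo} is {AcctType, Balance, Branch, BranchCity, LoanNo, OfficerID}, the whole schema; {BranchCity, LoanNo} is a candidate key.
Closure of {LoanNo, OfficerID} is {AcctType, Balance, Branch, BranchCity, LoanNo, OfficerID}, the whole schema; {LoanNo, OfficerID} is a candidate key.
Any other superkey properly contains one of these, so there are no further candidate keys.

{AcctType, OfficerID}, {BranchCity, LoanNo}, {LoanNo, OfficerID}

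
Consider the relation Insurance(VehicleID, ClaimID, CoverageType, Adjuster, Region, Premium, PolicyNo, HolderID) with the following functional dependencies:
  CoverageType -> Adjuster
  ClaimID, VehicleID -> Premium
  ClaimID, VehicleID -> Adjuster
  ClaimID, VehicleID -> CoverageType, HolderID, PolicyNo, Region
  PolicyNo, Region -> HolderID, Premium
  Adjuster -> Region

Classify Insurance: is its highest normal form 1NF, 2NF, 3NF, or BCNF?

Candidate key: {ClaimID, VehicleID}. Prime attributes: {ClaimID, VehicleID}.
CoverageType -> Adjuster: {CoverageType}⁺ = {Adjuster, CoverageType, Region}, which is not all of the attributes, so the left side is not a superkey — BCNF is violated.
CoverageType -> Adjuster has non-prime {Adjuster} on the right and a non-superkey on the left, so 3NF fails.
Checking every proper subset of each key, none determines a non-prime attribute — 2NF is satisfied.

2NF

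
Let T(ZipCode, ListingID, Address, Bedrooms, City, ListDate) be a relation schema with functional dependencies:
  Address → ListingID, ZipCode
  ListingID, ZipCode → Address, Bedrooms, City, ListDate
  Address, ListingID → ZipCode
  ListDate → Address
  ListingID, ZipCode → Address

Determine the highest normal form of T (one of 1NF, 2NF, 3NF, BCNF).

Candidate keys: {Address}, {ListDate}, {ListingID, ZipCode}. Prime attributes: {Address, ListDate, ListingID, ZipCode}.
Each dependency's left side is a superkey — BCNF holds.

BCNF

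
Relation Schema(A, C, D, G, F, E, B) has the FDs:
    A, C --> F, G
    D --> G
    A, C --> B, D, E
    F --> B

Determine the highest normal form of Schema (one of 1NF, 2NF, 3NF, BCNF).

2NF

Candidate key: {A, C}. Prime attributes: {A, C}.
D --> G: {D}⁺ = {D, G}, which is not all of the attributes, so the left side is not a superkey — BCNF is violated.
Because {G} is non-prime and the left side of D --> G is not a superkey, the relation is not in 3NF.
No non-prime attribute depends on a proper subset of any candidate key, so 2NF holds.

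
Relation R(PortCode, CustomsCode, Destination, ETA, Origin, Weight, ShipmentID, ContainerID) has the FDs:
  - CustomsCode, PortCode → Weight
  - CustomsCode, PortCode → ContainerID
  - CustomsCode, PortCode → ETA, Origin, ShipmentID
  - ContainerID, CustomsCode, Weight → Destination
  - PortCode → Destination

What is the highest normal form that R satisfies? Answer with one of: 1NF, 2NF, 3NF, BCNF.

1NF

Candidate key: {CustomsCode, PortCode}. Prime attributes: {CustomsCode, PortCode}.
For ContainerID, CustomsCode, Weight → Destination we have {ContainerID, CustomsCode, Weight}⁺ = {ContainerID, CustomsCode, Destination, Weight}; {ContainerID, CustomsCode, Weight} is not a superkey, so BCNF fails.
Because {Destination} is non-prime and the left side of ContainerID, CustomsCode, Weight → Destination is not a superkey, the relation is not in 3NF.
{PortCode} is a proper subset of the key {CustomsCode, PortCode}, and {PortCode}⁺ contains the non-prime attribute {Destination} — a partial dependency, so 2NF is violated.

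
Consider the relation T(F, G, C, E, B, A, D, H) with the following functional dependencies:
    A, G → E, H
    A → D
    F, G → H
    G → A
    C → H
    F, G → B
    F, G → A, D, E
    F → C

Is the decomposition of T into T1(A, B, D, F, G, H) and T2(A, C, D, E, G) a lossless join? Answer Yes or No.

T1 ∩ T2 = {A, D, G}; its closure under F is {A, D, E, G, H}.
T1 ⊄ {A, D, E, G, H} and T2 ⊄ {A, D, E, G, H}, so the split is lossy.

No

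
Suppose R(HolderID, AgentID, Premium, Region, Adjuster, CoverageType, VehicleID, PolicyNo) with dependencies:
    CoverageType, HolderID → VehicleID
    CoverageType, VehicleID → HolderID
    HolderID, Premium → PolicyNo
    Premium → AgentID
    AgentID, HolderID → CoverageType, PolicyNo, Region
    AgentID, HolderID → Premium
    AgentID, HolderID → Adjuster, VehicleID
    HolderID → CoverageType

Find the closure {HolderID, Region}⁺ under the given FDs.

Start with {HolderID, Region}.
HolderID → CoverageType applies; add {CoverageType} → now {CoverageType, HolderID, Region}.
CoverageType, HolderID → VehicleID applies; add {VehicleID} → now {CoverageType, HolderID, Region, VehicleID}.
No further FD applies.

{CoverageType, HolderID, Region, VehicleID}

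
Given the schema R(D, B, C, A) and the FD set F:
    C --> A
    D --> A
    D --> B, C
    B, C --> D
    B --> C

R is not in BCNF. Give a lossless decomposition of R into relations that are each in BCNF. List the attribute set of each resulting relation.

Candidate keys of the original relation: {B}, {D}.
Within {A, B, C, D}: {C}⁺ ∩ {A, B, C, D} = {A, C}, not the whole set, so C --> A violates BCNF; decompose into {A, C} and {B, C, D}.
{A, C} is in BCNF.
{B, C, D} is in BCNF.

{A, C}; {B, C, D}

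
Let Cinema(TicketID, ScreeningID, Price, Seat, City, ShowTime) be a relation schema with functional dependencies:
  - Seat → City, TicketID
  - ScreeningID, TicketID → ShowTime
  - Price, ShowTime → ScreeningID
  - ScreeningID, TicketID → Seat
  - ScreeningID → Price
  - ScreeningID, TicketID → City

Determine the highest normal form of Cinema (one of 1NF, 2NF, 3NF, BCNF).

1NF

Candidate keys: {Price, Seat, ShowTime}, {Price, ShowTime, TicketID}, {ScreeningID, Seat}, {ScreeningID, TicketID}. Prime attributes: {Price, ScreeningID, Seat, ShowTime, TicketID}.
Seat → City, TicketID breaks BCNF: {Seat}⁺ = {City, Seat, TicketID}, so {Seat} is not a superkey.
Seat → City, TicketID has non-prime {City} on the right and a non-superkey on the left, so 3NF fails.
{Seat} is a proper subset of the key {ScreeningID, Seat}, and {Seat}⁺ contains the non-prime attribute {City} — a partial dependency, so 2NF is violated.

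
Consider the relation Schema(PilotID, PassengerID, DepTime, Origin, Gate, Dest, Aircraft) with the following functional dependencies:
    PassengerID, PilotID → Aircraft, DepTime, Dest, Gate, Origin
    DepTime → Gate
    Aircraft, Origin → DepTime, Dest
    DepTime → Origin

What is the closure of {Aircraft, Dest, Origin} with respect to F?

Start with {Aircraft, Dest, Origin}.
Aircraft, Origin → DepTime, Dest applies; add {DepTime} → now {Aircraft, DepTime, Dest, Origin}.
DepTime → Gate applies; add {Gate} → now {Aircraft, DepTime, Dest, Gate, Origin}.
No further FD applies.

{Aircraft, DepTime, Dest, Gate, Origin}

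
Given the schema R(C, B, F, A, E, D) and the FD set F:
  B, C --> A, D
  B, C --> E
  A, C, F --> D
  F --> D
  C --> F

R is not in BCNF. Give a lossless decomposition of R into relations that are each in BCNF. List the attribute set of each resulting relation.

{A, B, C, E}; {C, F}; {D, F}

Candidate key of the original relation: {B, C}.
Within {A, B, C, D, E, F}: {A, C, F}⁺ ∩ {A, B, C, D, E, F} = {A, C, D, F}, not the whole set, so A, C, F --> D violates BCNF; decompose into {A, C, D, F} and {A, B, C, E, F}.
Within {A, C, D, F}: {F}⁺ ∩ {A, C, D, F} = {D, F}, not the whole set, so F --> D violates BCNF; decompose into {D, F} and {A, C, F}.
{D, F}: every determinant is a superkey — BCNF.
Within {A, C, F}: {C}⁺ ∩ {A, C, F} = {C, F}, not the whole set, so C --> F violates BCNF; decompose into {C, F} and {A, C}.
{C, F}: every determinant is a superkey — BCNF.
{A, C}: every determinant is a superkey — BCNF.
Within {A, B, C, E, F}: {C}⁺ ∩ {A, B, C, E, F} = {C, F}, not the whole set, so C --> F violates BCNF; decompose into {C, F} and {A, B, C, E}.
{C, F}: every determinant is a superkey — BCNF.
{A, B, C, E}: every determinant is a superkey — BCNF.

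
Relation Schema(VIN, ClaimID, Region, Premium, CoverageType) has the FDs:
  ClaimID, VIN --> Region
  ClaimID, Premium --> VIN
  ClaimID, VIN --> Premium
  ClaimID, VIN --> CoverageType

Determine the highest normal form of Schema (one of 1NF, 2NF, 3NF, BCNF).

Candidate keys: {ClaimID, Premium}, {ClaimID, VIN}. Prime attributes: {ClaimID, Premium, VIN}.
The left-hand side of every FD is a superkey, so BCNF is satisfied.

BCNF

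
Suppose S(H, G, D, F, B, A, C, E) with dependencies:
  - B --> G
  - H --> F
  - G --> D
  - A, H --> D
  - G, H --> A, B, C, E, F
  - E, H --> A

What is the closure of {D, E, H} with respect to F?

{A, D, E, F, H}

Start with {D, E, H}.
H --> F applies; add {F} → now {D, E, F, H}.
E, H --> A applies; add {A} → now {A, D, E, F, H}.
No further FD applies.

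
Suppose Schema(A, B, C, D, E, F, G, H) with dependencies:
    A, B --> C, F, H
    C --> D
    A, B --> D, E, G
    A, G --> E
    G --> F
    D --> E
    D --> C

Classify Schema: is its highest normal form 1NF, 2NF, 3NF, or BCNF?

Candidate key: {A, B}. Prime attributes: {A, B}.
C --> D: {C}⁺ = {C, D, E}, which is not all of the attributes, so the left side is not a superkey — BCNF is violated.
Because {D} is non-prime and the left side of C --> D is not a superkey, the relation is not in 3NF.
Checking every proper subset of each key, none determines a non-prime attribute — 2NF is satisfied.

2NF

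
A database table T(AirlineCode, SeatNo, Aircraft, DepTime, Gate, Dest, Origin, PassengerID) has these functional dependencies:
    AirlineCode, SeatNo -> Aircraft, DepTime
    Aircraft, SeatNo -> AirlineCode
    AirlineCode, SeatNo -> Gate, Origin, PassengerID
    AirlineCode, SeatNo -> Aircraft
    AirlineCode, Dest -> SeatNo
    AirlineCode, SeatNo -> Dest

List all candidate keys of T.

{Aircraft, SeatNo}, {AirlineCode, Dest}, {AirlineCode, SeatNo}

{Aircraft, SeatNo}⁺ = {Aircraft, AirlineCode, DepTime, Dest, Gate, Origin, PassengerID, SeatNo} — all of the relation — so {Aircraft, SeatNo} is a candidate key.
{AirlineCode, Dest}⁺ = {Aircraft, AirlineCode, DepTime, Dest, Gate, Origin, PassengerID, SeatNo} — all of the relation — so {AirlineCode, Dest} is a candidate key.
{AirlineCode, SeatNo}⁺ = {Aircraft, AirlineCode, DepTime, Dest, Gate, Origin, PassengerID, SeatNo} — all of the relation — so {AirlineCode, SeatNo} is a candidate key.
No proper subset of any of these is a key, and no other minimal superkey exists.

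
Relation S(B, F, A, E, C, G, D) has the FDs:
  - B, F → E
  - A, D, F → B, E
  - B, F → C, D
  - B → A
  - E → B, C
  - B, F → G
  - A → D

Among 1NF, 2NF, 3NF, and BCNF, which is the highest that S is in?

1NF

Candidate keys: {A, F}, {B, F}, {E, F}. Prime attributes: {A, B, E, F}.
For B → A we have {B}⁺ = {A, B, D}; {B} is not a superkey, so BCNF fails.
E → B, C determines the non-prime attribute {C} from a non-superkey — 3NF is violated.
The proper key subset {A} of {A, F} determines non-prime {D}, so the relation is not even in 2NF.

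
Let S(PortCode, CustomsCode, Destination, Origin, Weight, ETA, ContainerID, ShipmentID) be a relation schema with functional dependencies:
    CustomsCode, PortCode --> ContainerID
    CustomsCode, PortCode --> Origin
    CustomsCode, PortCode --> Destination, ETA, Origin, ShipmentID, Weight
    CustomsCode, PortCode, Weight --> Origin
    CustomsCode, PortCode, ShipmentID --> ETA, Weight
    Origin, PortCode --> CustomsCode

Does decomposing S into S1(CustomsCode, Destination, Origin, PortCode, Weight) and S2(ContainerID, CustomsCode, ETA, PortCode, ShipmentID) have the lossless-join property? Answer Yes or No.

Yes

The shared attributes are {CustomsCode, PortCode} and {CustomsCode, PortCode}⁺ = {ContainerID, CustomsCode, Destination, ETA, Origin, PortCode, ShipmentID, Weight}.
This includes all of S1, so the common attributes are a superkey of S1 — the join is lossless.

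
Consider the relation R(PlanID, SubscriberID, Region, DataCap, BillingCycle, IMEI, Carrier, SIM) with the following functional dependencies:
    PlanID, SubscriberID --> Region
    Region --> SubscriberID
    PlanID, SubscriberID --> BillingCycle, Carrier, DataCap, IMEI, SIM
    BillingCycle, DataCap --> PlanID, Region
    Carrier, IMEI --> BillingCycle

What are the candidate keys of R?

{BillingCycle, DataCap} is a candidate key since {BillingCycle, DataCap}⁺ = {BillingCycle, Carrier, DataCap, IMEI, PlanID, Region, SIM, SubscriberID} covers every attribute.
{PlanID, Region} is a candidate key since {PlanID, Region}⁺ = {BillingCycle, Carrier, DataCap, IMEI, PlanID, Region, SIM, SubscriberID} covers every attribute.
{PlanID, SubscriberID} is a candidate key since {PlanID, SubscriberID}⁺ = {BillingCycle, Carrier, DataCap, IMEI, PlanID, Region, SIM, SubscriberID} covers every attribute.
{Carrier, DataCap, IMEI} is a candidate key since {Carrier, DataCap, IMEI}⁺ = {BillingCycle, Carrier, DataCap, IMEI, PlanID, Region, SIM, SubscriberID} covers every attribute.
Any other superkey properly contains one of these, so there are no further candidate keys.

{BillingCycle, DataCap}, {Carrier, DataCap, IMEI}, {PlanID, Region}, {PlanID, SubscriberID}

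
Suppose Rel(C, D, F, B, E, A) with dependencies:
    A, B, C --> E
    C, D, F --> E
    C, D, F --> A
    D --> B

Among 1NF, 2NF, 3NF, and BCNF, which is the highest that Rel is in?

Candidate key: {C, D, F}. Prime attributes: {C, D, F}.
A, B, C --> E breaks BCNF: {A, B, C}⁺ = {A, B, C, E}, so {A, B, C} is not a superkey.
A, B, C --> E has non-prime {E} on the right and a non-superkey on the left, so 3NF fails.
{D} is a proper subset of the key {C, D, F}, and {D}⁺ contains the non-prime attribute {B} — a partial dependency, so 2NF is violated.

1NF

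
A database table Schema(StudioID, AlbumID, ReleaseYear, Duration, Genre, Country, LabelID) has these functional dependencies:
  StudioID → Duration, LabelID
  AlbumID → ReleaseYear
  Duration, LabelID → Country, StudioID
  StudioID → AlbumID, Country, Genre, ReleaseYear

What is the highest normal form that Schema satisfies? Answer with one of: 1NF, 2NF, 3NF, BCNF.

Candidate keys: {Duration, LabelID}, {StudioID}. Prime attributes: {Duration, LabelID, StudioID}.
For AlbumID → ReleaseYear we have {AlbumID}⁺ = {AlbumID, ReleaseYear}; {AlbumID} is not a superkey, so BCNF fails.
AlbumID → ReleaseYear determines the non-prime attribute {ReleaseYear} from a non-superkey — 3NF is violated.
No proper subset of a key has a non-prime attribute in its closure, so there is no partial dependency; 2NF holds.

2NF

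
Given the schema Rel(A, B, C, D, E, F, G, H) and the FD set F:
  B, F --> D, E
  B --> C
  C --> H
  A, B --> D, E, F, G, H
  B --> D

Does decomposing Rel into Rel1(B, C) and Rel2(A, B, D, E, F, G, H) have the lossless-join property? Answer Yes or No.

Yes

Common attributes: {B}; their closure is {B, C, D, H}.
Since Rel1 ⊆ {B, C, D, H}, the intersection is a superkey of Rel1; the decomposition is lossless.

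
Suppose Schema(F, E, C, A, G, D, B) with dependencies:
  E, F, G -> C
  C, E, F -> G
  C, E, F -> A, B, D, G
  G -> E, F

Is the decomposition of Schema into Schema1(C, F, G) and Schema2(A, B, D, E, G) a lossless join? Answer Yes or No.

Common attributes: {G}; their closure is {A, B, C, D, E, F, G}.
Schema1 is contained in that closure, so Schema1 ∩ Schema2 -> Schema1 holds and the join is lossless.

Yes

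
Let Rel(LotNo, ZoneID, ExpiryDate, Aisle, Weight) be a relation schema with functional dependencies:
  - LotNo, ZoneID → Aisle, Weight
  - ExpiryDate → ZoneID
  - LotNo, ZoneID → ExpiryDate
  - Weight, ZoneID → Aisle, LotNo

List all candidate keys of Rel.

{ExpiryDate, LotNo}, {ExpiryDate, Weight}, {LotNo, ZoneID}, {Weight, ZoneID}

{ExpiryDate, LotNo}⁺ = {Aisle, ExpiryDate, LotNo, Weight, ZoneID}, which is every attribute, so {ExpiryDate, LotNo} is a candidate key.
{ExpiryDate, Weight}⁺ = {Aisle, ExpiryDate, LotNo, Weight, ZoneID}, which is every attribute, so {ExpiryDate, Weight} is a candidate key.
{LotNo, ZoneID}⁺ = {Aisle, ExpiryDate, LotNo, Weight, ZoneID}, which is every attribute, so {LotNo, ZoneID} is a candidate key.
{Weight, ZoneID}⁺ = {Aisle, ExpiryDate, LotNo, Weight, ZoneID}, which is every attribute, so {Weight, ZoneID} is a candidate key.
Any other superkey properly contains one of these, so there are no further candidate keys.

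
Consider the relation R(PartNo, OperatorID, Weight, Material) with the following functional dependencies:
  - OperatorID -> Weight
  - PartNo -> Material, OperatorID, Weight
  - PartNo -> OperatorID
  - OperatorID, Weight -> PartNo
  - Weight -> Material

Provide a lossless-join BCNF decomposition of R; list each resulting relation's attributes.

{Material, Weight}; {OperatorID, PartNo, Weight}

Candidate keys of the original relation: {OperatorID}, {PartNo}.
In {Material, OperatorID, PartNo, Weight}, {Weight} is not a superkey ({Weight}⁺ restricted to this set is {Material, Weight}), so split on Weight -> Material into {Material, Weight} and {OperatorID, PartNo, Weight}.
{Material, Weight} has no BCNF violation.
{OperatorID, PartNo, Weight} has no BCNF violation.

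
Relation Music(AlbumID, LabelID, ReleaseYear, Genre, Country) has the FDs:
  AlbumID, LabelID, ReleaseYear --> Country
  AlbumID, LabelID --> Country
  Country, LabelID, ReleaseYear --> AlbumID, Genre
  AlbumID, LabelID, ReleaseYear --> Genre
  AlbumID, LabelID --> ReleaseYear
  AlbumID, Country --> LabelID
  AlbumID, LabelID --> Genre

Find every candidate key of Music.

{AlbumID, Country}, {AlbumID, LabelID}, {Country, LabelID, ReleaseYear}

{AlbumID, Country} is a candidate key since {AlbumID, Country}⁺ = {AlbumID, Country, Genre, LabelID, ReleaseYear} covers every attribute.
{AlbumID, LabelID} is a candidate key since {AlbumID, LabelID}⁺ = {AlbumID, Country, Genre, LabelID, ReleaseYear} covers every attribute.
{Country, LabelID, ReleaseYear} is a candidate key since {Country, LabelID, ReleaseYear}⁺ = {AlbumID, Country, Genre, LabelID, ReleaseYear} covers every attribute.
These are minimal and exhaustive — every other superkey contains one of them.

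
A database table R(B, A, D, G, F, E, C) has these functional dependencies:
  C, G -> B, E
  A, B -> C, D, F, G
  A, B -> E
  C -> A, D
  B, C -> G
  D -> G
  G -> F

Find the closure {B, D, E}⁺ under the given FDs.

Start with {B, D, E}.
D -> G applies; add {G} → now {B, D, E, G}.
G -> F applies; add {F} → now {B, D, E, F, G}.
No further FD applies.

{B, D, E, F, G}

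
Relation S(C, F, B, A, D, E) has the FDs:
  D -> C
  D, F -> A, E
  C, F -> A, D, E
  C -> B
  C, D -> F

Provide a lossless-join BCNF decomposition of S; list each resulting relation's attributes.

Candidate keys of the original relation: {C, F}, {D}.
{A, B, C, D, E, F}: {C} determines {B, C} here but is not a superkey — split on C -> B, giving {B, C} and {A, C, D, E, F}.
{B, C}: every determinant is a superkey — BCNF.
{A, C, D, E, F}: every determinant is a superkey — BCNF.

{A, C, D, E, F}; {B, C}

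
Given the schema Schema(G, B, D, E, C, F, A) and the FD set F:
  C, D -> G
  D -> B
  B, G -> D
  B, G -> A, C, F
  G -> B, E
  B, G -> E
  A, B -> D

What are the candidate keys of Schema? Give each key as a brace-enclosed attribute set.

{A, B, C}, {C, D}, {G}

{G} is a candidate key since {G}⁺ = {A, B, C, D, E, F, G} covers every attribute.
{C, D} is a candidate key since {C, D}⁺ = {A, B, C, D, E, F, G} covers every attribute.
{A, B, C} is a candidate key since {A, B, C}⁺ = {A, B, C, D, E, F, G} covers every attribute.
No proper subset of any of these is a key, and no other minimal superkey exists.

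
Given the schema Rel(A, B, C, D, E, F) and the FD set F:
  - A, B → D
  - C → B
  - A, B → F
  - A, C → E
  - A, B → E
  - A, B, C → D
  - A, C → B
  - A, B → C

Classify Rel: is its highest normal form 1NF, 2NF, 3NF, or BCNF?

3NF

Candidate keys: {A, B}, {A, C}. Prime attributes: {A, B, C}.
C → B: {C}⁺ = {B, C}, which is not all of the attributes, so the left side is not a superkey — BCNF is violated.
But every attribute on its right side ({B}) is prime, and the same holds for every other non-superkey FD, so 3NF still holds.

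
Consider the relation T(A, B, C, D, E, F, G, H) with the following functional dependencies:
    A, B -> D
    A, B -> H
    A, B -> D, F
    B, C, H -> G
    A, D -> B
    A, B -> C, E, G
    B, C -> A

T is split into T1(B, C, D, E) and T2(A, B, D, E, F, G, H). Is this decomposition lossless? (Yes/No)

T1 ∩ T2 = {B, D, E}; its closure under F is {B, D, E}.
The closure covers neither T1 nor T2 entirely; the join is not lossless.

No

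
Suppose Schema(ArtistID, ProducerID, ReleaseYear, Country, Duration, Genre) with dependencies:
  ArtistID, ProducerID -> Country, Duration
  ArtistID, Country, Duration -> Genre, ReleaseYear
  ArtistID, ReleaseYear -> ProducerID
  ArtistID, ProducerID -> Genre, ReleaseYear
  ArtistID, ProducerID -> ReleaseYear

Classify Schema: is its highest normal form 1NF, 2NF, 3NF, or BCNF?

BCNF

Candidate keys: {ArtistID, Country, Duration}, {ArtistID, ProducerID}, {ArtistID, ReleaseYear}. Prime attributes: {ArtistID, Country, Duration, ProducerID, ReleaseYear}.
Every FD has a superkey on the left, so the relation is in BCNF.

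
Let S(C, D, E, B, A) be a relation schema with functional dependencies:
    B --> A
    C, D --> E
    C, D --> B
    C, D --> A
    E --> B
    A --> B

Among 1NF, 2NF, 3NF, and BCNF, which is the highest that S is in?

2NF

Candidate key: {C, D}. Prime attributes: {C, D}.
B --> A: {B}⁺ = {A, B}, which is not all of the attributes, so the left side is not a superkey — BCNF is violated.
Because {A} is non-prime and the left side of B --> A is not a superkey, the relation is not in 3NF.
No non-prime attribute depends on a proper subset of any candidate key, so 2NF holds.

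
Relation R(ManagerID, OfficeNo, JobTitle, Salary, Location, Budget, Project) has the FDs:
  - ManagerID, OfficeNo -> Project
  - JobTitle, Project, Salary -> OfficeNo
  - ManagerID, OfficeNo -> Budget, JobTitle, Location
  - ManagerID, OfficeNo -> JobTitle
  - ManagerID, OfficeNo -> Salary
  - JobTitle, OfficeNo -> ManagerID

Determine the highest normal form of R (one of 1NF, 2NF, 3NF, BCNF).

Candidate keys: {JobTitle, OfficeNo}, {JobTitle, Project, Salary}, {ManagerID, OfficeNo}. Prime attributes: {JobTitle, ManagerID, OfficeNo, Project, Salary}.
The left-hand side of every FD is a superkey, so BCNF is satisfied.

BCNF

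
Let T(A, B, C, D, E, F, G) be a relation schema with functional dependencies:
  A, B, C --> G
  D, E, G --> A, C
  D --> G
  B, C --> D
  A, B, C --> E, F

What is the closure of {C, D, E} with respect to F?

Start with {C, D, E}.
D --> G applies; add {G} → now {C, D, E, G}.
D, E, G --> A, C applies; add {A} → now {A, C, D, E, G}.
No further FD applies.

{A, C, D, E, G}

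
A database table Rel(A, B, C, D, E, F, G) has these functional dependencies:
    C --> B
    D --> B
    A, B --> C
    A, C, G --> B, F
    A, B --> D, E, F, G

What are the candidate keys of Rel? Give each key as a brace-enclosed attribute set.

Attributes never on any right-hand side: {A} — every candidate key must contain it.
{A, B}⁺ = {A, B, C, D, E, F, G} — all of the relation — so {A, B} is a candidate key.
{A, C}⁺ = {A, B, C, D, E, F, G} — all of the relation — so {A, C} is a candidate key.
{A, D}⁺ = {A, B, C, D, E, F, G} — all of the relation — so {A, D} is a candidate key.
Any other superkey properly contains one of these, so there are no further candidate keys.

{A, B}, {A, C}, {A, D}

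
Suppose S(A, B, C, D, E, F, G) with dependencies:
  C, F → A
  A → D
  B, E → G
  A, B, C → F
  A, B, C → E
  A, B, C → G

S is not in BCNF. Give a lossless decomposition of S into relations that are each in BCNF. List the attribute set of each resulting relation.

{A, C, F}; {A, D}; {B, C, E, F}; {B, E, G}

Candidate keys of the original relation: {A, B, C}, {B, C, F}.
Within {A, B, C, D, E, F, G}: {C, F}⁺ ∩ {A, B, C, D, E, F, G} = {A, C, D, F}, not the whole set, so C, F → A, D violates BCNF; decompose into {A, C, D, F} and {B, C, E, F, G}.
Within {A, C, D, F}: {A}⁺ ∩ {A, C, D, F} = {A, D}, not the whole set, so A → D violates BCNF; decompose into {A, D} and {A, C, F}.
{A, D} has no BCNF violation.
{A, C, F} has no BCNF violation.
Within {B, C, E, F, G}: {B, E}⁺ ∩ {B, C, E, F, G} = {B, E, G}, not the whole set, so B, E → G violates BCNF; decompose into {B, E, G} and {B, C, E, F}.
{B, E, G} has no BCNF violation.
{B, C, E, F} has no BCNF violation.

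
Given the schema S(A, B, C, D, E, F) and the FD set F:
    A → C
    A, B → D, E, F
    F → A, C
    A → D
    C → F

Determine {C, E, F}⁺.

Start with {C, E, F}.
F → A, C applies; add {A} → now {A, C, E, F}.
A → D applies; add {D} → now {A, C, D, E, F}.
No further FD applies.

{A, C, D, E, F}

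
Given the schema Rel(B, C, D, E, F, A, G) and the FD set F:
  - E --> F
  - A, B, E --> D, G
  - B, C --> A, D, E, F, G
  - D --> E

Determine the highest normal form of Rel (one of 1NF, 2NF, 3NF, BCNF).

Candidate key: {B, C}. Prime attributes: {B, C}.
E --> F breaks BCNF: {E}⁺ = {E, F}, so {E} is not a superkey.
E --> F determines the non-prime attribute {F} from a non-superkey — 3NF is violated.
No non-prime attribute depends on a proper subset of any candidate key, so 2NF holds.

2NF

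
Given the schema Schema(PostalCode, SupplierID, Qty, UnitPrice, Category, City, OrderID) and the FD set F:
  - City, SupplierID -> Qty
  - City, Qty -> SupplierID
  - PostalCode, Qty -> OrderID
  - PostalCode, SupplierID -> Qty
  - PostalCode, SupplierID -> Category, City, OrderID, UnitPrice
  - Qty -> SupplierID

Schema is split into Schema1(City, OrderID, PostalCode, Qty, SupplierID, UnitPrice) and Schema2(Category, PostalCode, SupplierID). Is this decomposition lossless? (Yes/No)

The shared attributes are {PostalCode, SupplierID} and {PostalCode, SupplierID}⁺ = {Category, City, OrderID, PostalCode, Qty, SupplierID, UnitPrice}.
Schema1 is contained in that closure, so Schema1 ∩ Schema2 -> Schema1 holds and the join is lossless.

Yes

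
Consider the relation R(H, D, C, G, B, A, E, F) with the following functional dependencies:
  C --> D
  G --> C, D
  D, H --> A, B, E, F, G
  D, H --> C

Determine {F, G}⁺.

{C, D, F, G}

Start with {F, G}.
G --> C, D applies; add {C, D} → now {C, D, F, G}.
No further FD applies.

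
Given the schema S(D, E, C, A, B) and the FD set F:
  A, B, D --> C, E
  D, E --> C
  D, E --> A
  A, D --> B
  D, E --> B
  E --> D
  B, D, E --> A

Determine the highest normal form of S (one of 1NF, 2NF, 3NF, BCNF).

BCNF

Candidate keys: {A, D}, {E}. Prime attributes: {A, D, E}.
Each dependency's left side is a superkey — BCNF holds.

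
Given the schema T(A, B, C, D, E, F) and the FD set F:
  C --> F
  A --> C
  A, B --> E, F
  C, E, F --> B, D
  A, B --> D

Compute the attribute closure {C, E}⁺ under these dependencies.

{B, C, D, E, F}

Start with {C, E}.
C --> F applies; add {F} → now {C, E, F}.
C, E, F --> B, D applies; add {B, D} → now {B, C, D, E, F}.
No further FD applies.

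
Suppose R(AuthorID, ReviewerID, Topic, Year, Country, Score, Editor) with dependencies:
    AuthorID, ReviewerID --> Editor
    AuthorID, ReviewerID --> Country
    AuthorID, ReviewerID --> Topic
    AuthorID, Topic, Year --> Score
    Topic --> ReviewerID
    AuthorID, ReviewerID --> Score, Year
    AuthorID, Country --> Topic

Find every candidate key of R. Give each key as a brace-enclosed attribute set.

No FD produces {AuthorID}, so it must be in every candidate key.
Closure of {AuthorID, Country} is {AuthorID, Country, Editor, ReviewerID, Score, Topic, Year}, the whole schema; {AuthorID, Country} is a candidate key.
Closure of {AuthorID, ReviewerID} is {AuthorID, Country, Editor, ReviewerID, Score, Topic, Year}, the whole schema; {AuthorID, ReviewerID} is a candidate key.
Closure of {AuthorID, Topic} is {AuthorID, Country, Editor, ReviewerID, Score, Topic, Year}, the whole schema; {AuthorID, Topic} is a candidate key.
Any other superkey properly contains one of these, so there are no further candidate keys.

{AuthorID, Country}, {AuthorID, ReviewerID}, {AuthorID, Topic}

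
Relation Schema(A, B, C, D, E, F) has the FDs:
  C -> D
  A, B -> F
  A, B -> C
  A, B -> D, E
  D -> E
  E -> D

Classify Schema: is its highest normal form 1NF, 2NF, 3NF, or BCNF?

2NF

Candidate key: {A, B}. Prime attributes: {A, B}.
C -> D breaks BCNF: {C}⁺ = {C, D, E}, so {C} is not a superkey.
Because {D} is non-prime and the left side of C -> D is not a superkey, the relation is not in 3NF.
No proper subset of a key has a non-prime attribute in its closure, so there is no partial dependency; 2NF holds.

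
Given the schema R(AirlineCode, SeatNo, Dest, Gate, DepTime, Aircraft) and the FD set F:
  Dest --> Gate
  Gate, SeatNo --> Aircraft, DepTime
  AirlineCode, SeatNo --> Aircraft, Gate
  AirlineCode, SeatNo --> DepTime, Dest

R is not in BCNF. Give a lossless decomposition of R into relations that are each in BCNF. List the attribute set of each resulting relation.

{Aircraft, DepTime, Dest, SeatNo}; {AirlineCode, Dest, SeatNo}; {Dest, Gate}

Candidate key of the original relation: {AirlineCode, SeatNo}.
In {Aircraft, AirlineCode, DepTime, Dest, Gate, SeatNo}, {Dest} is not a superkey ({Dest}⁺ restricted to this set is {Dest, Gate}), so split on Dest --> Gate into {Dest, Gate} and {Aircraft, AirlineCode, DepTime, Dest, SeatNo}.
{Dest, Gate} is in BCNF.
In {Aircraft, AirlineCode, DepTime, Dest, SeatNo}, {Dest, SeatNo} is not a superkey ({Dest, SeatNo}⁺ restricted to this set is {Aircraft, DepTime, Dest, SeatNo}), so split on Dest, SeatNo --> Aircraft, DepTime into {Aircraft, DepTime, Dest, SeatNo} and {AirlineCode, Dest, SeatNo}.
{Aircraft, DepTime, Dest, SeatNo} is in BCNF.
{AirlineCode, Dest, SeatNo} is in BCNF.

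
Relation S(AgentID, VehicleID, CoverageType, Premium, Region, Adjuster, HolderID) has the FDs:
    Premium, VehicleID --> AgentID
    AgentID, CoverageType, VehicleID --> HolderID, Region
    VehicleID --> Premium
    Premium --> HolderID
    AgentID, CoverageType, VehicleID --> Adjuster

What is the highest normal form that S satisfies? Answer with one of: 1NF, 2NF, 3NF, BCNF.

Candidate key: {CoverageType, VehicleID}. Prime attributes: {CoverageType, VehicleID}.
For Premium, VehicleID --> AgentID we have {Premium, VehicleID}⁺ = {AgentID, HolderID, Premium, VehicleID}; {Premium, VehicleID} is not a superkey, so BCNF fails.
Premium, VehicleID --> AgentID has non-prime {AgentID} on the right and a non-superkey on the left, so 3NF fails.
The proper key subset {VehicleID} of {CoverageType, VehicleID} determines non-prime {AgentID, HolderID, Premium}, so the relation is not even in 2NF.

1NF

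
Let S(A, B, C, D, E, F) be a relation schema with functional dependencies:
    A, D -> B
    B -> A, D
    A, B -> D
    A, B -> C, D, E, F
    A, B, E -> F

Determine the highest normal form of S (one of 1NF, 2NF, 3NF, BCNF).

Candidate keys: {A, D}, {B}. Prime attributes: {A, B, D}.
The left-hand side of every FD is a superkey, so BCNF is satisfied.

BCNF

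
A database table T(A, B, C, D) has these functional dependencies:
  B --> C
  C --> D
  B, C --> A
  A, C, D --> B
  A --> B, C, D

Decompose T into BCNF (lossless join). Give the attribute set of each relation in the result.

Candidate keys of the original relation: {A}, {B}.
In {A, B, C, D}, {C} is not a superkey ({C}⁺ restricted to this set is {C, D}), so split on C --> D into {C, D} and {A, B, C}.
{C, D}: every determinant is a superkey — BCNF.
{A, B, C}: every determinant is a superkey — BCNF.

{A, B, C}; {C, D}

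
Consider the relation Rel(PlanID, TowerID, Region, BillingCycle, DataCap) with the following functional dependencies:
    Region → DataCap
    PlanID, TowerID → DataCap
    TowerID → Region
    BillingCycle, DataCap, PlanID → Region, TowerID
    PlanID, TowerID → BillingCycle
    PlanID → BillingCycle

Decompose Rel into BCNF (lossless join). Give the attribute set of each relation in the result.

{BillingCycle, PlanID}; {DataCap, Region}; {PlanID, TowerID}; {Region, TowerID}

Candidate keys of the original relation: {DataCap, PlanID}, {PlanID, Region}, {PlanID, TowerID}.
Within {BillingCycle, DataCap, PlanID, Region, TowerID}: {Region}⁺ ∩ {BillingCycle, DataCap, PlanID, Region, TowerID} = {DataCap, Region}, not the whole set, so Region → DataCap violates BCNF; decompose into {DataCap, Region} and {BillingCycle, PlanID, Region, TowerID}.
{DataCap, Region}: every determinant is a superkey — BCNF.
Within {BillingCycle, PlanID, Region, TowerID}: {TowerID}⁺ ∩ {BillingCycle, PlanID, Region, TowerID} = {Region, TowerID}, not the whole set, so TowerID → Region violates BCNF; decompose into {Region, TowerID} and {BillingCycle, PlanID, TowerID}.
{Region, TowerID}: every determinant is a superkey — BCNF.
Within {BillingCycle, PlanID, TowerID}: {PlanID}⁺ ∩ {BillingCycle, PlanID, TowerID} = {BillingCycle, PlanID}, not the whole set, so PlanID → BillingCycle violates BCNF; decompose into {BillingCycle, PlanID} and {PlanID, TowerID}.
{BillingCycle, PlanID}: every determinant is a superkey — BCNF.
{PlanID, TowerID}: every determinant is a superkey — BCNF.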